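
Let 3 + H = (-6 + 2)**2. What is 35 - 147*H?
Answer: -1876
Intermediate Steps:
H = 13 (H = -3 + (-6 + 2)**2 = -3 + (-4)**2 = -3 + 16 = 13)
35 - 147*H = 35 - 147*13 = 35 - 1911 = -1876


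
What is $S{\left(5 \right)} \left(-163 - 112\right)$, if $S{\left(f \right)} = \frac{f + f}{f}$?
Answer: $-550$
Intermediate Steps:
$S{\left(f \right)} = 2$ ($S{\left(f \right)} = \frac{2 f}{f} = 2$)
$S{\left(5 \right)} \left(-163 - 112\right) = 2 \left(-163 - 112\right) = 2 \left(-275\right) = -550$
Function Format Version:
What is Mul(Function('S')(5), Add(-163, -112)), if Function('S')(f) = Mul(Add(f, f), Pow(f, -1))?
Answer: -550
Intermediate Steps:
Function('S')(f) = 2 (Function('S')(f) = Mul(Mul(2, f), Pow(f, -1)) = 2)
Mul(Function('S')(5), Add(-163, -112)) = Mul(2, Add(-163, -112)) = Mul(2, -275) = -550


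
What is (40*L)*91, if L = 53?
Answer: 192920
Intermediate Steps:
(40*L)*91 = (40*53)*91 = 2120*91 = 192920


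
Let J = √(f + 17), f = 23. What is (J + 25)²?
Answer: 665 + 100*√10 ≈ 981.23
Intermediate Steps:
J = 2*√10 (J = √(23 + 17) = √40 = 2*√10 ≈ 6.3246)
(J + 25)² = (2*√10 + 25)² = (25 + 2*√10)²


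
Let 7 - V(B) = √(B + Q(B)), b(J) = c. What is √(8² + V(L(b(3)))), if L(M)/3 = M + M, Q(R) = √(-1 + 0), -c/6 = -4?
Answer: √(71 - √(144 + I)) ≈ 7.6811 - 0.00271*I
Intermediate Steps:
c = 24 (c = -6*(-4) = 24)
Q(R) = I (Q(R) = √(-1) = I)
b(J) = 24
L(M) = 6*M (L(M) = 3*(M + M) = 3*(2*M) = 6*M)
V(B) = 7 - √(I + B) (V(B) = 7 - √(B + I) = 7 - √(I + B))
√(8² + V(L(b(3)))) = √(8² + (7 - √(I + 6*24))) = √(64 + (7 - √(I + 144))) = √(64 + (7 - √(144 + I))) = √(71 - √(144 + I))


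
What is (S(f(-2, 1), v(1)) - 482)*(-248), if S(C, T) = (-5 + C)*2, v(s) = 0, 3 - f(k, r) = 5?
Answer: 123008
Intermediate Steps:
f(k, r) = -2 (f(k, r) = 3 - 1*5 = 3 - 5 = -2)
S(C, T) = -10 + 2*C
(S(f(-2, 1), v(1)) - 482)*(-248) = ((-10 + 2*(-2)) - 482)*(-248) = ((-10 - 4) - 482)*(-248) = (-14 - 482)*(-248) = -496*(-248) = 123008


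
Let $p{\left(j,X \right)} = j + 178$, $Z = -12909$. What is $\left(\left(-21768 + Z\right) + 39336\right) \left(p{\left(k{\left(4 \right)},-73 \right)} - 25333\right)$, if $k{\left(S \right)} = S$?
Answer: $-117178509$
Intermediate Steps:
$p{\left(j,X \right)} = 178 + j$
$\left(\left(-21768 + Z\right) + 39336\right) \left(p{\left(k{\left(4 \right)},-73 \right)} - 25333\right) = \left(\left(-21768 - 12909\right) + 39336\right) \left(\left(178 + 4\right) - 25333\right) = \left(-34677 + 39336\right) \left(182 - 25333\right) = 4659 \left(-25151\right) = -117178509$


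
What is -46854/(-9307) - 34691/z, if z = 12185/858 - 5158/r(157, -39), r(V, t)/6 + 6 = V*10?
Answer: -72067269331810/28416979337 ≈ -2536.1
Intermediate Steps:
r(V, t) = -36 + 60*V (r(V, t) = -36 + 6*(V*10) = -36 + 6*(10*V) = -36 + 60*V)
z = 3053291/223652 (z = 12185/858 - 5158/(-36 + 60*157) = 12185*(1/858) - 5158/(-36 + 9420) = 12185/858 - 5158/9384 = 12185/858 - 5158*1/9384 = 12185/858 - 2579/4692 = 3053291/223652 ≈ 13.652)
-46854/(-9307) - 34691/z = -46854/(-9307) - 34691/3053291/223652 = -46854*(-1/9307) - 34691*223652/3053291 = 46854/9307 - 7758711532/3053291 = -72067269331810/28416979337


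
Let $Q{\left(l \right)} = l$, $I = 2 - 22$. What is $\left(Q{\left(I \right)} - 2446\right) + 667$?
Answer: $-1799$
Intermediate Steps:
$I = -20$ ($I = 2 - 22 = -20$)
$\left(Q{\left(I \right)} - 2446\right) + 667 = \left(-20 - 2446\right) + 667 = -2466 + 667 = -1799$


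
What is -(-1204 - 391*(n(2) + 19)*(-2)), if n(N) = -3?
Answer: -11308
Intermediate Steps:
-(-1204 - 391*(n(2) + 19)*(-2)) = -(-1204 - 391*(-3 + 19)*(-2)) = -(-1204 - 6256*(-2)) = -(-1204 - 391*(-32)) = -(-1204 + 12512) = -1*11308 = -11308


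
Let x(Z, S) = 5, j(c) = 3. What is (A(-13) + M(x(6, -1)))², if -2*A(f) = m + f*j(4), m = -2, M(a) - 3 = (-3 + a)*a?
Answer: 4489/4 ≈ 1122.3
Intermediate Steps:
M(a) = 3 + a*(-3 + a) (M(a) = 3 + (-3 + a)*a = 3 + a*(-3 + a))
A(f) = 1 - 3*f/2 (A(f) = -(-2 + f*3)/2 = -(-2 + 3*f)/2 = 1 - 3*f/2)
(A(-13) + M(x(6, -1)))² = ((1 - 3/2*(-13)) + (3 + 5² - 3*5))² = ((1 + 39/2) + (3 + 25 - 15))² = (41/2 + 13)² = (67/2)² = 4489/4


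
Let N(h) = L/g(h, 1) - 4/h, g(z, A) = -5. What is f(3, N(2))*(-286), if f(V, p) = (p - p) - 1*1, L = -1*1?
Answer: 286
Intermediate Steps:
L = -1
N(h) = 1/5 - 4/h (N(h) = -1/(-5) - 4/h = -1*(-1/5) - 4/h = 1/5 - 4/h)
f(V, p) = -1 (f(V, p) = 0 - 1 = -1)
f(3, N(2))*(-286) = -1*(-286) = 286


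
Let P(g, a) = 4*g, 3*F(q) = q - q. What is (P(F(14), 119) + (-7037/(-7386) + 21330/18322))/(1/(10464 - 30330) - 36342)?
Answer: -474259849217/8141795537224043 ≈ -5.8250e-5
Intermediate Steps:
F(q) = 0 (F(q) = (q - q)/3 = (⅓)*0 = 0)
(P(F(14), 119) + (-7037/(-7386) + 21330/18322))/(1/(10464 - 30330) - 36342) = (4*0 + (-7037/(-7386) + 21330/18322))/(1/(10464 - 30330) - 36342) = (0 + (-7037*(-1/7386) + 21330*(1/18322)))/(1/(-19866) - 36342) = (0 + (7037/7386 + 10665/9161))/(-1/19866 - 36342) = (0 + 143237647/67663146)/(-721970173/19866) = (143237647/67663146)*(-19866/721970173) = -474259849217/8141795537224043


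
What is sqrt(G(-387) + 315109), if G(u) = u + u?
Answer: 7*sqrt(6415) ≈ 560.66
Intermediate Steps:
G(u) = 2*u
sqrt(G(-387) + 315109) = sqrt(2*(-387) + 315109) = sqrt(-774 + 315109) = sqrt(314335) = 7*sqrt(6415)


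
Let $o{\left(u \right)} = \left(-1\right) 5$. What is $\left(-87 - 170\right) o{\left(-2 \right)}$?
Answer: $1285$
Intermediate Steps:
$o{\left(u \right)} = -5$
$\left(-87 - 170\right) o{\left(-2 \right)} = \left(-87 - 170\right) \left(-5\right) = \left(-257\right) \left(-5\right) = 1285$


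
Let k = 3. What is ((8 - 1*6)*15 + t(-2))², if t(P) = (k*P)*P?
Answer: 1764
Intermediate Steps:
t(P) = 3*P² (t(P) = (3*P)*P = 3*P²)
((8 - 1*6)*15 + t(-2))² = ((8 - 1*6)*15 + 3*(-2)²)² = ((8 - 6)*15 + 3*4)² = (2*15 + 12)² = (30 + 12)² = 42² = 1764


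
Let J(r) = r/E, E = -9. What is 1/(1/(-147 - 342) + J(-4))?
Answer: 1467/649 ≈ 2.2604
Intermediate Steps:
J(r) = -r/9 (J(r) = r/(-9) = r*(-1/9) = -r/9)
1/(1/(-147 - 342) + J(-4)) = 1/(1/(-147 - 342) - 1/9*(-4)) = 1/(1/(-489) + 4/9) = 1/(-1/489 + 4/9) = 1/(649/1467) = 1467/649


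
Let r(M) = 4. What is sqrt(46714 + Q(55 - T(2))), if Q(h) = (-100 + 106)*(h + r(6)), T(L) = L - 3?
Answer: sqrt(47074) ≈ 216.97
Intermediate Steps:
T(L) = -3 + L
Q(h) = 24 + 6*h (Q(h) = (-100 + 106)*(h + 4) = 6*(4 + h) = 24 + 6*h)
sqrt(46714 + Q(55 - T(2))) = sqrt(46714 + (24 + 6*(55 - (-3 + 2)))) = sqrt(46714 + (24 + 6*(55 - 1*(-1)))) = sqrt(46714 + (24 + 6*(55 + 1))) = sqrt(46714 + (24 + 6*56)) = sqrt(46714 + (24 + 336)) = sqrt(46714 + 360) = sqrt(47074)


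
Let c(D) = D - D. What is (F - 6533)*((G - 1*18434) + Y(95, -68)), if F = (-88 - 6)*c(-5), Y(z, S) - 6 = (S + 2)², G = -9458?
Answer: 153721490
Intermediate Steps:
c(D) = 0
Y(z, S) = 6 + (2 + S)² (Y(z, S) = 6 + (S + 2)² = 6 + (2 + S)²)
F = 0 (F = (-88 - 6)*0 = -94*0 = 0)
(F - 6533)*((G - 1*18434) + Y(95, -68)) = (0 - 6533)*((-9458 - 1*18434) + (6 + (2 - 68)²)) = -6533*((-9458 - 18434) + (6 + (-66)²)) = -6533*(-27892 + (6 + 4356)) = -6533*(-27892 + 4362) = -6533*(-23530) = 153721490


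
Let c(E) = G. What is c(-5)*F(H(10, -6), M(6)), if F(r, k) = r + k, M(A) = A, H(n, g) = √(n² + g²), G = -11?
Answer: -66 - 22*√34 ≈ -194.28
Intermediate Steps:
c(E) = -11
H(n, g) = √(g² + n²)
F(r, k) = k + r
c(-5)*F(H(10, -6), M(6)) = -11*(6 + √((-6)² + 10²)) = -11*(6 + √(36 + 100)) = -11*(6 + √136) = -11*(6 + 2*√34) = -66 - 22*√34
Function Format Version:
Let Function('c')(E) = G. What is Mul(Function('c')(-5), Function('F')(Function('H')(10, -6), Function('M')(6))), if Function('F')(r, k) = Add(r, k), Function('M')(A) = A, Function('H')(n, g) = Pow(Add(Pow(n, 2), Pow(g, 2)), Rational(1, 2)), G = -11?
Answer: Add(-66, Mul(-22, Pow(34, Rational(1, 2)))) ≈ -194.28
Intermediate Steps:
Function('c')(E) = -11
Function('H')(n, g) = Pow(Add(Pow(g, 2), Pow(n, 2)), Rational(1, 2))
Function('F')(r, k) = Add(k, r)
Mul(Function('c')(-5), Function('F')(Function('H')(10, -6), Function('M')(6))) = Mul(-11, Add(6, Pow(Add(Pow(-6, 2), Pow(10, 2)), Rational(1, 2)))) = Mul(-11, Add(6, Pow(Add(36, 100), Rational(1, 2)))) = Mul(-11, Add(6, Pow(136, Rational(1, 2)))) = Mul(-11, Add(6, Mul(2, Pow(34, Rational(1, 2))))) = Add(-66, Mul(-22, Pow(34, Rational(1, 2))))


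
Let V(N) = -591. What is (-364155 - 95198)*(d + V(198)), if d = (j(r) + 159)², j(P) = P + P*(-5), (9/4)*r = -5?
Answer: -1026768793250/81 ≈ -1.2676e+10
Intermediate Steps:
r = -20/9 (r = (4/9)*(-5) = -20/9 ≈ -2.2222)
j(P) = -4*P (j(P) = P - 5*P = -4*P)
d = 2283121/81 (d = (-4*(-20/9) + 159)² = (80/9 + 159)² = (1511/9)² = 2283121/81 ≈ 28187.)
(-364155 - 95198)*(d + V(198)) = (-364155 - 95198)*(2283121/81 - 591) = -459353*2235250/81 = -1026768793250/81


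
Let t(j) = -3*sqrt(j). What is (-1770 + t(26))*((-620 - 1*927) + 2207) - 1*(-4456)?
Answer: -1163744 - 1980*sqrt(26) ≈ -1.1738e+6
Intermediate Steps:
(-1770 + t(26))*((-620 - 1*927) + 2207) - 1*(-4456) = (-1770 - 3*sqrt(26))*((-620 - 1*927) + 2207) - 1*(-4456) = (-1770 - 3*sqrt(26))*((-620 - 927) + 2207) + 4456 = (-1770 - 3*sqrt(26))*(-1547 + 2207) + 4456 = (-1770 - 3*sqrt(26))*660 + 4456 = (-1168200 - 1980*sqrt(26)) + 4456 = -1163744 - 1980*sqrt(26)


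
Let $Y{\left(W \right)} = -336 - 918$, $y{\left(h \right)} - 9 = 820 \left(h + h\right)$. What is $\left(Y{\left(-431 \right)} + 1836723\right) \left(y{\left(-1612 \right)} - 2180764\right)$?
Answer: $-8855100885015$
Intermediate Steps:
$y{\left(h \right)} = 9 + 1640 h$ ($y{\left(h \right)} = 9 + 820 \left(h + h\right) = 9 + 820 \cdot 2 h = 9 + 1640 h$)
$Y{\left(W \right)} = -1254$ ($Y{\left(W \right)} = -336 - 918 = -1254$)
$\left(Y{\left(-431 \right)} + 1836723\right) \left(y{\left(-1612 \right)} - 2180764\right) = \left(-1254 + 1836723\right) \left(\left(9 + 1640 \left(-1612\right)\right) - 2180764\right) = 1835469 \left(\left(9 - 2643680\right) - 2180764\right) = 1835469 \left(-2643671 - 2180764\right) = 1835469 \left(-4824435\right) = -8855100885015$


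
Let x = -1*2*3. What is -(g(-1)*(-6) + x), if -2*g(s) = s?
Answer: 9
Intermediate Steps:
x = -6 (x = -2*3 = -6)
g(s) = -s/2
-(g(-1)*(-6) + x) = -(-1/2*(-1)*(-6) - 6) = -((1/2)*(-6) - 6) = -(-3 - 6) = -1*(-9) = 9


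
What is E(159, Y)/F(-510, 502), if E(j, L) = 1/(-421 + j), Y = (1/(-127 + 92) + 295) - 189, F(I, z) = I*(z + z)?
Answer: 1/134154480 ≈ 7.4541e-9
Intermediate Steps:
F(I, z) = 2*I*z (F(I, z) = I*(2*z) = 2*I*z)
Y = 3709/35 (Y = (1/(-35) + 295) - 189 = (-1/35 + 295) - 189 = 10324/35 - 189 = 3709/35 ≈ 105.97)
E(159, Y)/F(-510, 502) = 1/((-421 + 159)*((2*(-510)*502))) = 1/(-262*(-512040)) = -1/262*(-1/512040) = 1/134154480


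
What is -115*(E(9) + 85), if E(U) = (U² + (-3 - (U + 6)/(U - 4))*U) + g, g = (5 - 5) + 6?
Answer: -13570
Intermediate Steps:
g = 6 (g = 0 + 6 = 6)
E(U) = 6 + U² + U*(-3 - (6 + U)/(-4 + U)) (E(U) = (U² + (-3 - (U + 6)/(U - 4))*U) + 6 = (U² + (-3 - (6 + U)/(-4 + U))*U) + 6 = (U² + U*(-3 - (6 + U)/(-4 + U))) + 6 = 6 + U² + U*(-3 - (6 + U)/(-4 + U)))
-115*(E(9) + 85) = -115*((-24 + 9³ - 8*9² + 12*9)/(-4 + 9) + 85) = -115*((-24 + 729 - 8*81 + 108)/5 + 85) = -115*((-24 + 729 - 648 + 108)/5 + 85) = -115*((⅕)*165 + 85) = -115*(33 + 85) = -115*118 = -13570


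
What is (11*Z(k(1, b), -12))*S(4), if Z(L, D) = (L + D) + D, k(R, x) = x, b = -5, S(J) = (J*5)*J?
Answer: -25520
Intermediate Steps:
S(J) = 5*J**2 (S(J) = (5*J)*J = 5*J**2)
Z(L, D) = L + 2*D (Z(L, D) = (D + L) + D = L + 2*D)
(11*Z(k(1, b), -12))*S(4) = (11*(-5 + 2*(-12)))*(5*4**2) = (11*(-5 - 24))*(5*16) = (11*(-29))*80 = -319*80 = -25520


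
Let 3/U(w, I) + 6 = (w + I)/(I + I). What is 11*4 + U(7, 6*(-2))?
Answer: 6044/139 ≈ 43.482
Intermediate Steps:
U(w, I) = 3/(-6 + (I + w)/(2*I)) (U(w, I) = 3/(-6 + (w + I)/(I + I)) = 3/(-6 + (I + w)/((2*I))) = 3/(-6 + (I + w)*(1/(2*I))) = 3/(-6 + (I + w)/(2*I)))
11*4 + U(7, 6*(-2)) = 11*4 + 6*(6*(-2))/(7 - 66*(-2)) = 44 + 6*(-12)/(7 - 11*(-12)) = 44 + 6*(-12)/(7 + 132) = 44 + 6*(-12)/139 = 44 + 6*(-12)*(1/139) = 44 - 72/139 = 6044/139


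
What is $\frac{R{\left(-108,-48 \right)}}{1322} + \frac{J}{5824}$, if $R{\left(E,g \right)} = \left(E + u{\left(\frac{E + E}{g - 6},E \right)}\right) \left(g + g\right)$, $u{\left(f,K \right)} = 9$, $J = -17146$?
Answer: $\frac{8171071}{1924832} \approx 4.2451$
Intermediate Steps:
$R{\left(E,g \right)} = 2 g \left(9 + E\right)$ ($R{\left(E,g \right)} = \left(E + 9\right) \left(g + g\right) = \left(9 + E\right) 2 g = 2 g \left(9 + E\right)$)
$\frac{R{\left(-108,-48 \right)}}{1322} + \frac{J}{5824} = \frac{2 \left(-48\right) \left(9 - 108\right)}{1322} - \frac{17146}{5824} = 2 \left(-48\right) \left(-99\right) \frac{1}{1322} - \frac{8573}{2912} = 9504 \cdot \frac{1}{1322} - \frac{8573}{2912} = \frac{4752}{661} - \frac{8573}{2912} = \frac{8171071}{1924832}$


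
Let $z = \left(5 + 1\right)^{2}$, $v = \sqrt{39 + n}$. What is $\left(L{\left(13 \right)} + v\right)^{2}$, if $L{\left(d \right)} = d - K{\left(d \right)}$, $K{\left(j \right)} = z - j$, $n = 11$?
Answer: $150 - 100 \sqrt{2} \approx 8.5786$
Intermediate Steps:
$v = 5 \sqrt{2}$ ($v = \sqrt{39 + 11} = \sqrt{50} = 5 \sqrt{2} \approx 7.0711$)
$z = 36$ ($z = 6^{2} = 36$)
$K{\left(j \right)} = 36 - j$
$L{\left(d \right)} = -36 + 2 d$ ($L{\left(d \right)} = d - \left(36 - d\right) = d + \left(-36 + d\right) = -36 + 2 d$)
$\left(L{\left(13 \right)} + v\right)^{2} = \left(\left(-36 + 2 \cdot 13\right) + 5 \sqrt{2}\right)^{2} = \left(\left(-36 + 26\right) + 5 \sqrt{2}\right)^{2} = \left(-10 + 5 \sqrt{2}\right)^{2}$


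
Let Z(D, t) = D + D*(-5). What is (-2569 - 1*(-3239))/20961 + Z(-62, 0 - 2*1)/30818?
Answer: 12923194/322988049 ≈ 0.040011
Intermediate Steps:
Z(D, t) = -4*D (Z(D, t) = D - 5*D = -4*D)
(-2569 - 1*(-3239))/20961 + Z(-62, 0 - 2*1)/30818 = (-2569 - 1*(-3239))/20961 - 4*(-62)/30818 = (-2569 + 3239)*(1/20961) + 248*(1/30818) = 670*(1/20961) + 124/15409 = 670/20961 + 124/15409 = 12923194/322988049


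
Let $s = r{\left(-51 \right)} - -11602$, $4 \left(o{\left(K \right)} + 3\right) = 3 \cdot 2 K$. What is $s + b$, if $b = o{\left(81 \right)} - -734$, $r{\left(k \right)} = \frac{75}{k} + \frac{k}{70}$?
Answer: $\frac{7409119}{595} \approx 12452.0$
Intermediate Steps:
$r{\left(k \right)} = \frac{75}{k} + \frac{k}{70}$ ($r{\left(k \right)} = \frac{75}{k} + k \frac{1}{70} = \frac{75}{k} + \frac{k}{70}$)
$o{\left(K \right)} = -3 + \frac{3 K}{2}$ ($o{\left(K \right)} = -3 + \frac{3 \cdot 2 K}{4} = -3 + \frac{6 K}{4} = -3 + \frac{3 K}{2}$)
$b = \frac{1705}{2}$ ($b = \left(-3 + \frac{3}{2} \cdot 81\right) - -734 = \left(-3 + \frac{243}{2}\right) + 734 = \frac{237}{2} + 734 = \frac{1705}{2} \approx 852.5$)
$s = \frac{13803763}{1190}$ ($s = \left(\frac{75}{-51} + \frac{1}{70} \left(-51\right)\right) - -11602 = \left(75 \left(- \frac{1}{51}\right) - \frac{51}{70}\right) + 11602 = \left(- \frac{25}{17} - \frac{51}{70}\right) + 11602 = - \frac{2617}{1190} + 11602 = \frac{13803763}{1190} \approx 11600.0$)
$s + b = \frac{13803763}{1190} + \frac{1705}{2} = \frac{7409119}{595}$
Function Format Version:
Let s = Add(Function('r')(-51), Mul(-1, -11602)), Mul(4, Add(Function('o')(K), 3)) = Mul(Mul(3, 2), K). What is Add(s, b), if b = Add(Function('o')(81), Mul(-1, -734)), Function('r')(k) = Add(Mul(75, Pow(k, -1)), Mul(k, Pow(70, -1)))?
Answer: Rational(7409119, 595) ≈ 12452.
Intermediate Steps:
Function('r')(k) = Add(Mul(75, Pow(k, -1)), Mul(Rational(1, 70), k)) (Function('r')(k) = Add(Mul(75, Pow(k, -1)), Mul(k, Rational(1, 70))) = Add(Mul(75, Pow(k, -1)), Mul(Rational(1, 70), k)))
Function('o')(K) = Add(-3, Mul(Rational(3, 2), K)) (Function('o')(K) = Add(-3, Mul(Rational(1, 4), Mul(Mul(3, 2), K))) = Add(-3, Mul(Rational(1, 4), Mul(6, K))) = Add(-3, Mul(Rational(3, 2), K)))
b = Rational(1705, 2) (b = Add(Add(-3, Mul(Rational(3, 2), 81)), Mul(-1, -734)) = Add(Add(-3, Rational(243, 2)), 734) = Add(Rational(237, 2), 734) = Rational(1705, 2) ≈ 852.50)
s = Rational(13803763, 1190) (s = Add(Add(Mul(75, Pow(-51, -1)), Mul(Rational(1, 70), -51)), Mul(-1, -11602)) = Add(Add(Mul(75, Rational(-1, 51)), Rational(-51, 70)), 11602) = Add(Add(Rational(-25, 17), Rational(-51, 70)), 11602) = Add(Rational(-2617, 1190), 11602) = Rational(13803763, 1190) ≈ 11600.)
Add(s, b) = Add(Rational(13803763, 1190), Rational(1705, 2)) = Rational(7409119, 595)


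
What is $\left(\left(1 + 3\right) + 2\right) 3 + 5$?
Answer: $23$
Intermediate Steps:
$\left(\left(1 + 3\right) + 2\right) 3 + 5 = \left(4 + 2\right) 3 + 5 = 6 \cdot 3 + 5 = 18 + 5 = 23$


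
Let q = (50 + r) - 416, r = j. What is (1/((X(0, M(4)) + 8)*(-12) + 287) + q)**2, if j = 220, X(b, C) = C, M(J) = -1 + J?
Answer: 512071641/24025 ≈ 21314.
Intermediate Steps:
r = 220
q = -146 (q = (50 + 220) - 416 = 270 - 416 = -146)
(1/((X(0, M(4)) + 8)*(-12) + 287) + q)**2 = (1/(((-1 + 4) + 8)*(-12) + 287) - 146)**2 = (1/((3 + 8)*(-12) + 287) - 146)**2 = (1/(11*(-12) + 287) - 146)**2 = (1/(-132 + 287) - 146)**2 = (1/155 - 146)**2 = (-22629/155)**2 = 512071641/24025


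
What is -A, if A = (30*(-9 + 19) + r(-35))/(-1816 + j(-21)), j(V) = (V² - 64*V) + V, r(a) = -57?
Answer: 243/52 ≈ 4.6731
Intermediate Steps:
j(V) = V² - 63*V
A = -243/52 (A = (30*(-9 + 19) - 57)/(-1816 - 21*(-63 - 21)) = (30*10 - 57)/(-1816 - 21*(-84)) = (300 - 57)/(-1816 + 1764) = 243/(-52) = 243*(-1/52) = -243/52 ≈ -4.6731)
-A = -1*(-243/52) = 243/52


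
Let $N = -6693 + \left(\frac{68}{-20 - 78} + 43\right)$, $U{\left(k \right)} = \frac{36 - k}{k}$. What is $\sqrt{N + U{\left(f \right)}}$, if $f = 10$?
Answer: $\frac{i \sqrt{8143915}}{35} \approx 81.536 i$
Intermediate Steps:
$U{\left(k \right)} = \frac{36 - k}{k}$
$N = - \frac{325884}{49}$ ($N = -6693 + \left(\frac{68}{-98} + 43\right) = -6693 + \left(68 \left(- \frac{1}{98}\right) + 43\right) = -6693 + \left(- \frac{34}{49} + 43\right) = -6693 + \frac{2073}{49} = - \frac{325884}{49} \approx -6650.7$)
$\sqrt{N + U{\left(f \right)}} = \sqrt{- \frac{325884}{49} + \frac{36 - 10}{10}} = \sqrt{- \frac{325884}{49} + \frac{1}{10} \cdot 26} = \sqrt{- \frac{325884}{49} + \frac{13}{5}} = \sqrt{- \frac{1628783}{245}} = \frac{i \sqrt{8143915}}{35}$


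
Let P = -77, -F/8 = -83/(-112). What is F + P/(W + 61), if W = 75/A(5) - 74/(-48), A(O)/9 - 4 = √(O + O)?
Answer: -789174065/111717242 - 184800*√10/7979803 ≈ -7.1373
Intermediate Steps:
F = -83/14 (F = -(-664)/(-112) = -(-664)*(-1)/112 = -8*83/112 = -83/14 ≈ -5.9286)
A(O) = 36 + 9*√2*√O (A(O) = 36 + 9*√(O + O) = 36 + 9*√(2*O) = 36 + 9*(√2*√O) = 36 + 9*√2*√O)
W = 37/24 + 75/(36 + 9*√10) (W = 75/(36 + 9*√2*√5) - 74/(-48) = 75/(36 + 9*√10) - 74*(-1/48) = 75/(36 + 9*√10) + 37/24 = 37/24 + 75/(36 + 9*√10) ≈ 2.7052)
F + P/(W + 61) = -83/14 - 77/((511/72 - 25*√10/18) + 61) = -83/14 - 77/(4903/72 - 25*√10/18)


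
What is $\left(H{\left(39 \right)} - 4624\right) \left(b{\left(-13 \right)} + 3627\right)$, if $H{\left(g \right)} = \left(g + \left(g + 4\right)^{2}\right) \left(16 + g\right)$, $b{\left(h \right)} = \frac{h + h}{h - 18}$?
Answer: $\frac{11158129008}{31} \approx 3.5994 \cdot 10^{8}$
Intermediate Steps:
$b{\left(h \right)} = \frac{2 h}{-18 + h}$
$H{\left(g \right)} = \left(16 + g\right) \left(g + \left(4 + g\right)^{2}\right)$ ($H{\left(g \right)} = \left(g + \left(4 + g\right)^{2}\right) \left(16 + g\right) = \left(16 + g\right) \left(g + \left(4 + g\right)^{2}\right)$)
$\left(H{\left(39 \right)} - 4624\right) \left(b{\left(-13 \right)} + 3627\right) = \left(\left(256 + 39^{3} + 25 \cdot 39^{2} + 160 \cdot 39\right) - 4624\right) \left(2 \left(-13\right) \frac{1}{-18 - 13} + 3627\right) = \left(\left(256 + 59319 + 25 \cdot 1521 + 6240\right) - 4624\right) \left(2 \left(-13\right) \frac{1}{-31} + 3627\right) = \left(\left(256 + 59319 + 38025 + 6240\right) - 4624\right) \left(2 \left(-13\right) \left(- \frac{1}{31}\right) + 3627\right) = \left(103840 - 4624\right) \left(\frac{26}{31} + 3627\right) = 99216 \cdot \frac{112463}{31} = \frac{11158129008}{31}$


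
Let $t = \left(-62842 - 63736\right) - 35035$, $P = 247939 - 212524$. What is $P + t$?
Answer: $-126198$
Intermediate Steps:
$P = 35415$
$t = -161613$ ($t = -126578 - 35035 = -161613$)
$P + t = 35415 - 161613 = -126198$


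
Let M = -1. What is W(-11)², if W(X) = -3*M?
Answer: 9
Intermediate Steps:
W(X) = 3 (W(X) = -3*(-1) = 3)
W(-11)² = 3² = 9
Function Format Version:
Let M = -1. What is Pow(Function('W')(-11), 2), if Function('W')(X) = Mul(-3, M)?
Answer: 9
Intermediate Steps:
Function('W')(X) = 3 (Function('W')(X) = Mul(-3, -1) = 3)
Pow(Function('W')(-11), 2) = Pow(3, 2) = 9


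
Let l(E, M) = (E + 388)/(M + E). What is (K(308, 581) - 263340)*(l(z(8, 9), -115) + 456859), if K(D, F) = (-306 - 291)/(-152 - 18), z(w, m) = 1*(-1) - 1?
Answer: -61356455705609/510 ≈ -1.2031e+11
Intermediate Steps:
z(w, m) = -2 (z(w, m) = -1 - 1 = -2)
K(D, F) = 597/170 (K(D, F) = -597/(-170) = -597*(-1/170) = 597/170)
l(E, M) = (388 + E)/(E + M)
(K(308, 581) - 263340)*(l(z(8, 9), -115) + 456859) = (597/170 - 263340)*((388 - 2)/(-2 - 115) + 456859) = -44767203*(386/(-117) + 456859)/170 = -44767203*(-1/117*386 + 456859)/170 = -44767203*(-386/117 + 456859)/170 = -44767203/170*53452117/117 = -61356455705609/510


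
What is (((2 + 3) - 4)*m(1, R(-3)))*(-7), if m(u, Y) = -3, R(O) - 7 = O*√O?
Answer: 21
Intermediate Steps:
R(O) = 7 + O^(3/2) (R(O) = 7 + O*√O = 7 + O^(3/2))
(((2 + 3) - 4)*m(1, R(-3)))*(-7) = (((2 + 3) - 4)*(-3))*(-7) = ((5 - 4)*(-3))*(-7) = (1*(-3))*(-7) = -3*(-7) = 21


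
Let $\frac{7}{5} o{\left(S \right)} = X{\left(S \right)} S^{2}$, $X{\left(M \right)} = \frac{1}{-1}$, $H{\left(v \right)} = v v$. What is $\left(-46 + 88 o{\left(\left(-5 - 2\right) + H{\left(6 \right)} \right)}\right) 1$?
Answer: $- \frac{370362}{7} \approx -52909.0$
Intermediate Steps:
$H{\left(v \right)} = v^{2}$
$X{\left(M \right)} = -1$
$o{\left(S \right)} = - \frac{5 S^{2}}{7}$ ($o{\left(S \right)} = \frac{5 \left(- S^{2}\right)}{7} = - \frac{5 S^{2}}{7}$)
$\left(-46 + 88 o{\left(\left(-5 - 2\right) + H{\left(6 \right)} \right)}\right) 1 = \left(-46 + 88 \left(- \frac{5 \left(\left(-5 - 2\right) + 6^{2}\right)^{2}}{7}\right)\right) 1 = \left(-46 + 88 \left(- \frac{5 \left(-7 + 36\right)^{2}}{7}\right)\right) 1 = \left(-46 + 88 \left(- \frac{5 \cdot 29^{2}}{7}\right)\right) 1 = \left(-46 + 88 \left(\left(- \frac{5}{7}\right) 841\right)\right) 1 = \left(-46 + 88 \left(- \frac{4205}{7}\right)\right) 1 = \left(-46 - \frac{370040}{7}\right) 1 = \left(- \frac{370362}{7}\right) 1 = - \frac{370362}{7}$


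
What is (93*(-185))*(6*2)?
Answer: -206460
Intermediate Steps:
(93*(-185))*(6*2) = -17205*12 = -206460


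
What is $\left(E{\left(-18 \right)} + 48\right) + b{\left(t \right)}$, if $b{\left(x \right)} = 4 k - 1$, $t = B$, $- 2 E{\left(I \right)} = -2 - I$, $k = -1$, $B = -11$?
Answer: $35$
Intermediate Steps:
$E{\left(I \right)} = 1 + \frac{I}{2}$ ($E{\left(I \right)} = - \frac{-2 - I}{2} = 1 + \frac{I}{2}$)
$t = -11$
$b{\left(x \right)} = -5$ ($b{\left(x \right)} = 4 \left(-1\right) - 1 = -4 - 1 = -5$)
$\left(E{\left(-18 \right)} + 48\right) + b{\left(t \right)} = \left(\left(1 + \frac{1}{2} \left(-18\right)\right) + 48\right) - 5 = \left(\left(1 - 9\right) + 48\right) - 5 = \left(-8 + 48\right) - 5 = 40 - 5 = 35$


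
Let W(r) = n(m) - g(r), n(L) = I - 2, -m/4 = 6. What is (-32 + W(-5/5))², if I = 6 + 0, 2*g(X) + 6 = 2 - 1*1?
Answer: 2601/4 ≈ 650.25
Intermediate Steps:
m = -24 (m = -4*6 = -24)
g(X) = -5/2 (g(X) = -3 + (2 - 1*1)/2 = -3 + (2 - 1)/2 = -3 + (½)*1 = -3 + ½ = -5/2)
I = 6
n(L) = 4 (n(L) = 6 - 2 = 4)
W(r) = 13/2 (W(r) = 4 - 1*(-5/2) = 4 + 5/2 = 13/2)
(-32 + W(-5/5))² = (-32 + 13/2)² = (-51/2)² = 2601/4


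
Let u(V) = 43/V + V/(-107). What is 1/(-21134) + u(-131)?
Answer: 265429023/296235278 ≈ 0.89601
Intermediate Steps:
u(V) = 43/V - V/107 (u(V) = 43/V + V*(-1/107) = 43/V - V/107)
1/(-21134) + u(-131) = 1/(-21134) + (43/(-131) - 1/107*(-131)) = -1/21134 + (43*(-1/131) + 131/107) = -1/21134 + (-43/131 + 131/107) = -1/21134 + 12560/14017 = 265429023/296235278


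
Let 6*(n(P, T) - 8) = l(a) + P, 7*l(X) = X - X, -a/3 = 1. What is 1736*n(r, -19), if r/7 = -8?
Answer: -6944/3 ≈ -2314.7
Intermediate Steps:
a = -3 (a = -3*1 = -3)
l(X) = 0 (l(X) = (X - X)/7 = (1/7)*0 = 0)
r = -56 (r = 7*(-8) = -56)
n(P, T) = 8 + P/6 (n(P, T) = 8 + (0 + P)/6 = 8 + P/6)
1736*n(r, -19) = 1736*(8 + (1/6)*(-56)) = 1736*(8 - 28/3) = 1736*(-4/3) = -6944/3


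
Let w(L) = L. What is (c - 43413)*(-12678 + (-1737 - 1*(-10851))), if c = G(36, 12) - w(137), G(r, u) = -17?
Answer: 155272788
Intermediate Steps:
c = -154 (c = -17 - 1*137 = -17 - 137 = -154)
(c - 43413)*(-12678 + (-1737 - 1*(-10851))) = (-154 - 43413)*(-12678 + (-1737 - 1*(-10851))) = -43567*(-12678 + (-1737 + 10851)) = -43567*(-12678 + 9114) = -43567*(-3564) = 155272788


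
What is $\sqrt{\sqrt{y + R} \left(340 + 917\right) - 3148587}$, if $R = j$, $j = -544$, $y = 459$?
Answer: $\sqrt{-3148587 + 1257 i \sqrt{85}} \approx 3.266 + 1774.4 i$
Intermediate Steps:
$R = -544$
$\sqrt{\sqrt{y + R} \left(340 + 917\right) - 3148587} = \sqrt{\sqrt{459 - 544} \left(340 + 917\right) - 3148587} = \sqrt{\sqrt{-85} \cdot 1257 - 3148587} = \sqrt{i \sqrt{85} \cdot 1257 - 3148587} = \sqrt{1257 i \sqrt{85} - 3148587} = \sqrt{-3148587 + 1257 i \sqrt{85}}$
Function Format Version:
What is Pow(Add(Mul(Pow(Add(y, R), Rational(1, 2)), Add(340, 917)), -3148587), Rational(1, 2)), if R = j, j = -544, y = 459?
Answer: Pow(Add(-3148587, Mul(1257, I, Pow(85, Rational(1, 2)))), Rational(1, 2)) ≈ Add(3.266, Mul(1774.4, I))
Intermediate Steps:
R = -544
Pow(Add(Mul(Pow(Add(y, R), Rational(1, 2)), Add(340, 917)), -3148587), Rational(1, 2)) = Pow(Add(Mul(Pow(Add(459, -544), Rational(1, 2)), Add(340, 917)), -3148587), Rational(1, 2)) = Pow(Add(Mul(Pow(-85, Rational(1, 2)), 1257), -3148587), Rational(1, 2)) = Pow(Add(Mul(Mul(I, Pow(85, Rational(1, 2))), 1257), -3148587), Rational(1, 2)) = Pow(Add(Mul(1257, I, Pow(85, Rational(1, 2))), -3148587), Rational(1, 2)) = Pow(Add(-3148587, Mul(1257, I, Pow(85, Rational(1, 2)))), Rational(1, 2))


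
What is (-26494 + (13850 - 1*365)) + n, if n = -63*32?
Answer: -15025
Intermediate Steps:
n = -2016
(-26494 + (13850 - 1*365)) + n = (-26494 + (13850 - 1*365)) - 2016 = (-26494 + (13850 - 365)) - 2016 = (-26494 + 13485) - 2016 = -13009 - 2016 = -15025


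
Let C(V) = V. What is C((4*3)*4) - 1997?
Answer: -1949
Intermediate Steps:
C((4*3)*4) - 1997 = (4*3)*4 - 1997 = 12*4 - 1997 = 48 - 1997 = -1949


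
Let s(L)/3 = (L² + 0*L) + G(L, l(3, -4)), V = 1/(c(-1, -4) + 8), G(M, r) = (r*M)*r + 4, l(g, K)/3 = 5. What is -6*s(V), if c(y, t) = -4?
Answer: -8685/8 ≈ -1085.6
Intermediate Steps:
l(g, K) = 15 (l(g, K) = 3*5 = 15)
G(M, r) = 4 + M*r² (G(M, r) = (M*r)*r + 4 = M*r² + 4 = 4 + M*r²)
V = ¼ (V = 1/(-4 + 8) = 1/4 = ¼ ≈ 0.25000)
s(L) = 12 + 3*L² + 675*L (s(L) = 3*((L² + 0*L) + (4 + L*15²)) = 3*((L² + 0) + (4 + L*225)) = 3*(L² + (4 + 225*L)) = 3*(4 + L² + 225*L) = 12 + 3*L² + 675*L)
-6*s(V) = -6*(12 + 3*(¼)² + 675*(¼)) = -6*(12 + 3*(1/16) + 675/4) = -6*(12 + 3/16 + 675/4) = -6*2895/16 = -8685/8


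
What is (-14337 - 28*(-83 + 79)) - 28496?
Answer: -42721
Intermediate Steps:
(-14337 - 28*(-83 + 79)) - 28496 = (-14337 - 28*(-4)) - 28496 = (-14337 + 112) - 28496 = -14225 - 28496 = -42721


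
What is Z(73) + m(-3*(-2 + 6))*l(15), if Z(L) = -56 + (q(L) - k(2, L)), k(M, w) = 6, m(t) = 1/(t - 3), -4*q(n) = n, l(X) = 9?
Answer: -1617/20 ≈ -80.850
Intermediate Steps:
q(n) = -n/4
m(t) = 1/(-3 + t)
Z(L) = -62 - L/4 (Z(L) = -56 + (-L/4 - 1*6) = -56 + (-L/4 - 6) = -56 + (-6 - L/4) = -62 - L/4)
Z(73) + m(-3*(-2 + 6))*l(15) = (-62 - ¼*73) + 9/(-3 - 3*(-2 + 6)) = (-62 - 73/4) + 9/(-3 - 3*4) = -321/4 + 9/(-3 - 12) = -321/4 + 9/(-15) = -321/4 - 1/15*9 = -321/4 - ⅗ = -1617/20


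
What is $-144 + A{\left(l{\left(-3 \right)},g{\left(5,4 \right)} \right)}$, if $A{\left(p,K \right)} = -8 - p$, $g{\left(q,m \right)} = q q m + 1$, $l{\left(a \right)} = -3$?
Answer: $-149$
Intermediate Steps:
$g{\left(q,m \right)} = 1 + m q^{2}$ ($g{\left(q,m \right)} = q^{2} m + 1 = m q^{2} + 1 = 1 + m q^{2}$)
$-144 + A{\left(l{\left(-3 \right)},g{\left(5,4 \right)} \right)} = -144 - 5 = -149$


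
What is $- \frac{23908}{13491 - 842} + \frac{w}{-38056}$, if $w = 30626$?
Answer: $- \frac{4666299}{1731548} \approx -2.6949$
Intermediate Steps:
$- \frac{23908}{13491 - 842} + \frac{w}{-38056} = - \frac{23908}{13491 - 842} + \frac{30626}{-38056} = - \frac{23908}{13491 - 842} + 30626 \left(- \frac{1}{38056}\right) = - \frac{23908}{12649} - \frac{15313}{19028} = \left(-23908\right) \frac{1}{12649} - \frac{15313}{19028} = - \frac{172}{91} - \frac{15313}{19028} = - \frac{4666299}{1731548}$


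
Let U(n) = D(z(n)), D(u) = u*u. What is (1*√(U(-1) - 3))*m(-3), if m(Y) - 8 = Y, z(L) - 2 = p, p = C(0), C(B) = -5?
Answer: 5*√6 ≈ 12.247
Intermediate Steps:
p = -5
z(L) = -3 (z(L) = 2 - 5 = -3)
m(Y) = 8 + Y
D(u) = u²
U(n) = 9 (U(n) = (-3)² = 9)
(1*√(U(-1) - 3))*m(-3) = (1*√(9 - 3))*(8 - 3) = (1*√6)*5 = √6*5 = 5*√6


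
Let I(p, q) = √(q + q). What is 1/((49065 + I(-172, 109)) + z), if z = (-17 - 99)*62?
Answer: 41873/1753347911 - √218/1753347911 ≈ 2.3873e-5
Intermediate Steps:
z = -7192 (z = -116*62 = -7192)
I(p, q) = √2*√q (I(p, q) = √(2*q) = √2*√q)
1/((49065 + I(-172, 109)) + z) = 1/((49065 + √2*√109) - 7192) = 1/((49065 + √218) - 7192) = 1/(41873 + √218)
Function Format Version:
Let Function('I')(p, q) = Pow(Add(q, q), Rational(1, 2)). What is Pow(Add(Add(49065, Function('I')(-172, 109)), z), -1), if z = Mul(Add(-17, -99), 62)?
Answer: Add(Rational(41873, 1753347911), Mul(Rational(-1, 1753347911), Pow(218, Rational(1, 2)))) ≈ 2.3873e-5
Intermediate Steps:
z = -7192 (z = Mul(-116, 62) = -7192)
Function('I')(p, q) = Mul(Pow(2, Rational(1, 2)), Pow(q, Rational(1, 2))) (Function('I')(p, q) = Pow(Mul(2, q), Rational(1, 2)) = Mul(Pow(2, Rational(1, 2)), Pow(q, Rational(1, 2))))
Pow(Add(Add(49065, Function('I')(-172, 109)), z), -1) = Pow(Add(Add(49065, Mul(Pow(2, Rational(1, 2)), Pow(109, Rational(1, 2)))), -7192), -1) = Pow(Add(Add(49065, Pow(218, Rational(1, 2))), -7192), -1) = Pow(Add(41873, Pow(218, Rational(1, 2))), -1)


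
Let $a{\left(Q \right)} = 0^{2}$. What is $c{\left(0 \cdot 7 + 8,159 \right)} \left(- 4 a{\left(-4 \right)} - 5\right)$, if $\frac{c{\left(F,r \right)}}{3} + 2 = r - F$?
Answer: $-2235$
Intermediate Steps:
$a{\left(Q \right)} = 0$
$c{\left(F,r \right)} = -6 - 3 F + 3 r$ ($c{\left(F,r \right)} = -6 + 3 \left(r - F\right) = -6 - \left(- 3 r + 3 F\right) = -6 - 3 F + 3 r$)
$c{\left(0 \cdot 7 + 8,159 \right)} \left(- 4 a{\left(-4 \right)} - 5\right) = \left(-6 - 3 \left(0 \cdot 7 + 8\right) + 3 \cdot 159\right) \left(\left(-4\right) 0 - 5\right) = \left(-6 - 3 \left(0 + 8\right) + 477\right) \left(0 - 5\right) = \left(-6 - 24 + 477\right) \left(-5\right) = 447 \left(-5\right) = -2235$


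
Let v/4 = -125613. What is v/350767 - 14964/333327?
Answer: -57576565064/38973370603 ≈ -1.4773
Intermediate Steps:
v = -502452 (v = 4*(-125613) = -502452)
v/350767 - 14964/333327 = -502452/350767 - 14964/333327 = -502452*1/350767 - 14964*1/333327 = -502452/350767 - 4988/111109 = -57576565064/38973370603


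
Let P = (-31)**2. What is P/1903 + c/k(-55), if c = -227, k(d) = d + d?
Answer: 48881/19030 ≈ 2.5686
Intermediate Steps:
k(d) = 2*d
P = 961
P/1903 + c/k(-55) = 961/1903 - 227/(2*(-55)) = 961*(1/1903) - 227/(-110) = 961/1903 - 227*(-1/110) = 961/1903 + 227/110 = 48881/19030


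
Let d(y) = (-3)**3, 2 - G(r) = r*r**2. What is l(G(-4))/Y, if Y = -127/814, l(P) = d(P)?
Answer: 21978/127 ≈ 173.06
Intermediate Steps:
G(r) = 2 - r**3 (G(r) = 2 - r*r**2 = 2 - r**3)
d(y) = -27
l(P) = -27
Y = -127/814 (Y = -127*1/814 = -127/814 ≈ -0.15602)
l(G(-4))/Y = -27/(-127/814) = -27*(-814/127) = 21978/127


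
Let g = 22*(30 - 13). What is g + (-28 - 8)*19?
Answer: -310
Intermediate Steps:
g = 374 (g = 22*17 = 374)
g + (-28 - 8)*19 = 374 + (-28 - 8)*19 = 374 - 36*19 = 374 - 684 = -310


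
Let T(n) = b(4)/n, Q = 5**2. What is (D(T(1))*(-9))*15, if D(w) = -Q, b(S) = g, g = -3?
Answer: 3375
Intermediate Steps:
b(S) = -3
Q = 25
T(n) = -3/n
D(w) = -25 (D(w) = -1*25 = -25)
(D(T(1))*(-9))*15 = -25*(-9)*15 = 225*15 = 3375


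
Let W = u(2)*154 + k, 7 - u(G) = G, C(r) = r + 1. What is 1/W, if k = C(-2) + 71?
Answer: 1/840 ≈ 0.0011905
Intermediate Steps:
C(r) = 1 + r
u(G) = 7 - G
k = 70 (k = (1 - 2) + 71 = -1 + 71 = 70)
W = 840 (W = (7 - 1*2)*154 + 70 = (7 - 2)*154 + 70 = 5*154 + 70 = 770 + 70 = 840)
1/W = 1/840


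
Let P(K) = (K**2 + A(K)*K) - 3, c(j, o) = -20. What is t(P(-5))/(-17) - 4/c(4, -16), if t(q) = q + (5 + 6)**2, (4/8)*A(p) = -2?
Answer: -798/85 ≈ -9.3882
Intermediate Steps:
A(p) = -4 (A(p) = 2*(-2) = -4)
P(K) = -3 + K**2 - 4*K (P(K) = (K**2 - 4*K) - 3 = -3 + K**2 - 4*K)
t(q) = 121 + q (t(q) = q + 11**2 = q + 121 = 121 + q)
t(P(-5))/(-17) - 4/c(4, -16) = (121 + (-3 + (-5)**2 - 4*(-5)))/(-17) - 4/(-20) = (121 + (-3 + 25 + 20))*(-1/17) - 4*(-1/20) = (121 + 42)*(-1/17) + 1/5 = 163*(-1/17) + 1/5 = -163/17 + 1/5 = -798/85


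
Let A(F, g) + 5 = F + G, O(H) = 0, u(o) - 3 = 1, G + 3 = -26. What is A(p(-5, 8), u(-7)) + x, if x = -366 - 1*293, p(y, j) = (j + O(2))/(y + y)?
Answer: -3469/5 ≈ -693.80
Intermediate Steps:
G = -29 (G = -3 - 26 = -29)
u(o) = 4 (u(o) = 3 + 1 = 4)
p(y, j) = j/(2*y) (p(y, j) = (j + 0)/(y + y) = j/((2*y)) = j*(1/(2*y)) = j/(2*y))
x = -659 (x = -366 - 293 = -659)
A(F, g) = -34 + F (A(F, g) = -5 + (F - 29) = -5 + (-29 + F) = -34 + F)
A(p(-5, 8), u(-7)) + x = (-34 + (½)*8/(-5)) - 659 = (-34 + (½)*8*(-⅕)) - 659 = (-34 - ⅘) - 659 = -174/5 - 659 = -3469/5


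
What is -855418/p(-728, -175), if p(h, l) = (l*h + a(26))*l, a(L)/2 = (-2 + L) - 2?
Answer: 427709/11151350 ≈ 0.038355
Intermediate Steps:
a(L) = -8 + 2*L (a(L) = 2*((-2 + L) - 2) = 2*(-4 + L) = -8 + 2*L)
p(h, l) = l*(44 + h*l) (p(h, l) = (l*h + (-8 + 2*26))*l = (h*l + (-8 + 52))*l = (h*l + 44)*l = (44 + h*l)*l = l*(44 + h*l))
-855418/p(-728, -175) = -855418*(-1/(175*(44 - 728*(-175)))) = -855418*(-1/(175*(44 + 127400))) = -855418/((-175*127444)) = -855418/(-22302700) = -855418*(-1/22302700) = 427709/11151350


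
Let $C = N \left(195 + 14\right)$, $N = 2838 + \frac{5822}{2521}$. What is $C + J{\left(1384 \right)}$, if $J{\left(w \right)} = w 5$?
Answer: $\frac{1513973100}{2521} \approx 6.0055 \cdot 10^{5}$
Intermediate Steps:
$J{\left(w \right)} = 5 w$
$N = \frac{7160420}{2521}$ ($N = 2838 + 5822 \cdot \frac{1}{2521} = 2838 + \frac{5822}{2521} = \frac{7160420}{2521} \approx 2840.3$)
$C = \frac{1496527780}{2521}$ ($C = \frac{7160420 \left(195 + 14\right)}{2521} = \frac{7160420}{2521} \cdot 209 = \frac{1496527780}{2521} \approx 5.9363 \cdot 10^{5}$)
$C + J{\left(1384 \right)} = \frac{1496527780}{2521} + 5 \cdot 1384 = \frac{1496527780}{2521} + 6920 = \frac{1513973100}{2521}$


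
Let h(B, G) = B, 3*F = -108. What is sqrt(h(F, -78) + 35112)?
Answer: 2*sqrt(8769) ≈ 187.29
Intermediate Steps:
F = -36 (F = (1/3)*(-108) = -36)
sqrt(h(F, -78) + 35112) = sqrt(-36 + 35112) = sqrt(35076) = 2*sqrt(8769)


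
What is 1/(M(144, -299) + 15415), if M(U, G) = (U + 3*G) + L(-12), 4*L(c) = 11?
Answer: 4/58659 ≈ 6.8191e-5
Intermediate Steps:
L(c) = 11/4 (L(c) = (¼)*11 = 11/4)
M(U, G) = 11/4 + U + 3*G (M(U, G) = (U + 3*G) + 11/4 = 11/4 + U + 3*G)
1/(M(144, -299) + 15415) = 1/((11/4 + 144 + 3*(-299)) + 15415) = 1/((11/4 + 144 - 897) + 15415) = 1/(-3001/4 + 15415) = 1/(58659/4) = 4/58659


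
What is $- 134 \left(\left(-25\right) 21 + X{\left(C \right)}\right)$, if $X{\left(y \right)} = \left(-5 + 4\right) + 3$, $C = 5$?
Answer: $70082$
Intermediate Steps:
$X{\left(y \right)} = 2$ ($X{\left(y \right)} = -1 + 3 = 2$)
$- 134 \left(\left(-25\right) 21 + X{\left(C \right)}\right) = - 134 \left(\left(-25\right) 21 + 2\right) = - 134 \left(-525 + 2\right) = \left(-134\right) \left(-523\right) = 70082$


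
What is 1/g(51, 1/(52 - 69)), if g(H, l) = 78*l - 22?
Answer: -17/452 ≈ -0.037611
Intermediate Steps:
g(H, l) = -22 + 78*l
1/g(51, 1/(52 - 69)) = 1/(-22 + 78/(52 - 69)) = 1/(-22 + 78/(-17)) = 1/(-22 + 78*(-1/17)) = 1/(-22 - 78/17) = 1/(-452/17) = -17/452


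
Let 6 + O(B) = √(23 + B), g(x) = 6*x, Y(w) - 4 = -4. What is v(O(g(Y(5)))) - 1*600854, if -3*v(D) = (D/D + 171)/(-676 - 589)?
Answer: -2280240758/3795 ≈ -6.0085e+5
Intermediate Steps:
Y(w) = 0 (Y(w) = 4 - 4 = 0)
O(B) = -6 + √(23 + B)
v(D) = 172/3795 (v(D) = -(D/D + 171)/(3*(-676 - 589)) = -(1 + 171)/(3*(-1265)) = -172*(-1)/(3*1265) = -⅓*(-172/1265) = 172/3795)
v(O(g(Y(5)))) - 1*600854 = 172/3795 - 1*600854 = 172/3795 - 600854 = -2280240758/3795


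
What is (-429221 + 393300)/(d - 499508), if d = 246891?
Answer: 35921/252617 ≈ 0.14220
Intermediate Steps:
(-429221 + 393300)/(d - 499508) = (-429221 + 393300)/(246891 - 499508) = -35921/(-252617) = -35921*(-1/252617) = 35921/252617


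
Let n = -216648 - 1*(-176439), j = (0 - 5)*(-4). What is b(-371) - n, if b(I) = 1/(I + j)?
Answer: 14113358/351 ≈ 40209.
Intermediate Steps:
j = 20 (j = -5*(-4) = 20)
n = -40209 (n = -216648 + 176439 = -40209)
b(I) = 1/(20 + I) (b(I) = 1/(I + 20) = 1/(20 + I))
b(-371) - n = 1/(20 - 371) - 1*(-40209) = 1/(-351) + 40209 = -1/351 + 40209 = 14113358/351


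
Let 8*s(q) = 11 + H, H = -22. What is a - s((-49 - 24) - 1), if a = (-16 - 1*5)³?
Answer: -74077/8 ≈ -9259.6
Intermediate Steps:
s(q) = -11/8 (s(q) = (11 - 22)/8 = (⅛)*(-11) = -11/8)
a = -9261 (a = (-16 - 5)³ = (-21)³ = -9261)
a - s((-49 - 24) - 1) = -9261 - 1*(-11/8) = -9261 + 11/8 = -74077/8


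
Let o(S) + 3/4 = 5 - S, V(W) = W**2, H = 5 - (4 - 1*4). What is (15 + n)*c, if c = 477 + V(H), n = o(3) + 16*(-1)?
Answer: 251/2 ≈ 125.50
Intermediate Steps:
H = 5 (H = 5 - (4 - 4) = 5 - 1*0 = 5 + 0 = 5)
o(S) = 17/4 - S (o(S) = -3/4 + (5 - S) = 17/4 - S)
n = -59/4 (n = (17/4 - 1*3) + 16*(-1) = (17/4 - 3) - 16 = 5/4 - 16 = -59/4 ≈ -14.750)
c = 502 (c = 477 + 5**2 = 477 + 25 = 502)
(15 + n)*c = (15 - 59/4)*502 = (1/4)*502 = 251/2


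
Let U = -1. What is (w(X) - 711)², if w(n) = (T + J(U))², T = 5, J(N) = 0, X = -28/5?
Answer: 470596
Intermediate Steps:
X = -28/5 (X = -28*⅕ = -28/5 ≈ -5.6000)
w(n) = 25 (w(n) = (5 + 0)² = 5² = 25)
(w(X) - 711)² = (25 - 711)² = (-686)² = 470596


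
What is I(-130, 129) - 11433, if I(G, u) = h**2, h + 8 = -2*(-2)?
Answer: -11417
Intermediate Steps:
h = -4 (h = -8 - 2*(-2) = -8 + 4 = -4)
I(G, u) = 16 (I(G, u) = (-4)**2 = 16)
I(-130, 129) - 11433 = 16 - 11433 = -11417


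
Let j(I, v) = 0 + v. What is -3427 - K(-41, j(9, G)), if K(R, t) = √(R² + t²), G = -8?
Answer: -3427 - √1745 ≈ -3468.8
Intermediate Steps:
j(I, v) = v
-3427 - K(-41, j(9, G)) = -3427 - √((-41)² + (-8)²) = -3427 - √(1681 + 64) = -3427 - √1745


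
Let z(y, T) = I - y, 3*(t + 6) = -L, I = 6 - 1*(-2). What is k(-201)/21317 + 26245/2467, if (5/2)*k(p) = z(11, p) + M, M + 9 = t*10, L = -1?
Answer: 8390953571/788835585 ≈ 10.637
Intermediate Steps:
I = 8 (I = 6 + 2 = 8)
t = -17/3 (t = -6 + (-1*(-1))/3 = -6 + (1/3)*1 = -6 + 1/3 = -17/3 ≈ -5.6667)
z(y, T) = 8 - y
M = -197/3 (M = -9 - 17/3*10 = -9 - 170/3 = -197/3 ≈ -65.667)
k(p) = -412/15 (k(p) = 2*((8 - 1*11) - 197/3)/5 = 2*((8 - 11) - 197/3)/5 = 2*(-3 - 197/3)/5 = (2/5)*(-206/3) = -412/15)
k(-201)/21317 + 26245/2467 = -412/15/21317 + 26245/2467 = -412/15*1/21317 + 26245*(1/2467) = -412/319755 + 26245/2467 = 8390953571/788835585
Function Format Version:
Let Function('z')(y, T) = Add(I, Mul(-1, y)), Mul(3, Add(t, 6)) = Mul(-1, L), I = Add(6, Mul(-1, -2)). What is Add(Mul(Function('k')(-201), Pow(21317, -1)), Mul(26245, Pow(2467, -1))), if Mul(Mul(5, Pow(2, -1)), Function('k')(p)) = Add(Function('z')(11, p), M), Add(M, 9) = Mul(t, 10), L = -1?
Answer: Rational(8390953571, 788835585) ≈ 10.637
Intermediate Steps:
I = 8 (I = Add(6, 2) = 8)
t = Rational(-17, 3) (t = Add(-6, Mul(Rational(1, 3), Mul(-1, -1))) = Add(-6, Mul(Rational(1, 3), 1)) = Add(-6, Rational(1, 3)) = Rational(-17, 3) ≈ -5.6667)
Function('z')(y, T) = Add(8, Mul(-1, y))
M = Rational(-197, 3) (M = Add(-9, Mul(Rational(-17, 3), 10)) = Add(-9, Rational(-170, 3)) = Rational(-197, 3) ≈ -65.667)
Function('k')(p) = Rational(-412, 15) (Function('k')(p) = Mul(Rational(2, 5), Add(Add(8, Mul(-1, 11)), Rational(-197, 3))) = Mul(Rational(2, 5), Add(Add(8, -11), Rational(-197, 3))) = Mul(Rational(2, 5), Add(-3, Rational(-197, 3))) = Mul(Rational(2, 5), Rational(-206, 3)) = Rational(-412, 15))
Add(Mul(Function('k')(-201), Pow(21317, -1)), Mul(26245, Pow(2467, -1))) = Add(Mul(Rational(-412, 15), Pow(21317, -1)), Mul(26245, Pow(2467, -1))) = Add(Mul(Rational(-412, 15), Rational(1, 21317)), Mul(26245, Rational(1, 2467))) = Add(Rational(-412, 319755), Rational(26245, 2467)) = Rational(8390953571, 788835585)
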